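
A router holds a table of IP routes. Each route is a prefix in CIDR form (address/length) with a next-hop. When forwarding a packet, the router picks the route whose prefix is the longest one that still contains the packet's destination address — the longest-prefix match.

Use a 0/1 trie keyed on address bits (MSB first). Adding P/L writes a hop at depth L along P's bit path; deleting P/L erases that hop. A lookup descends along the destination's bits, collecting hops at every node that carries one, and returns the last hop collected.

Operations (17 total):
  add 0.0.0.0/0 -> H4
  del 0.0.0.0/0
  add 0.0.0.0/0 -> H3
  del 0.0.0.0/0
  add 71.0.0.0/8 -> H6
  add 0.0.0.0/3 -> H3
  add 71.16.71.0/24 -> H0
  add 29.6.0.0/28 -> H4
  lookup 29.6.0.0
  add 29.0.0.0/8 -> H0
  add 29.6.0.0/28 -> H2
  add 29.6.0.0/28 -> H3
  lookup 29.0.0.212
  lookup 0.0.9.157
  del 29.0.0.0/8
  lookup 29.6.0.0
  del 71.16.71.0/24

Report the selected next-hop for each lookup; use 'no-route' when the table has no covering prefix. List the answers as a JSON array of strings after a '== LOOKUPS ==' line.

Process each operation:
  add 0.0.0.0/0 -> H4 at depth 0
  - 0.0.0.0/0 clear@0
  add 0.0.0.0/0 -> H3 at depth 0
  - 0.0.0.0/0 clear@0
  add 71.0.0.0/8 -> H6 at depth 8
  add 0.0.0.0/3 -> H3 at depth 3
  add 71.16.71.0/24 -> H0 at depth 24
  add 29.6.0.0/28 -> H4 at depth 28
  Q 29.6.0.0: descend 0001110100000110000000000000 ; hops seen [H3,H4] ; pick H4
  add 29.0.0.0/8 -> H0 at depth 8
  add 29.6.0.0/28 -> H2 at depth 28
  add 29.6.0.0/28 -> H3 at depth 28
  Q 29.0.0.212: descend 0001110100000 ; hops seen [H3,H0] ; pick H0
  Q 0.0.9.157: descend 000 ; hops seen [H3] ; pick H3
  - 29.0.0.0/8 clear@8
  Q 29.6.0.0: descend 0001110100000110000000000000 ; hops seen [H3,H3] ; pick H3
  - 71.16.71.0/24 clear@24

== LOOKUPS ==
["H4","H0","H3","H3"]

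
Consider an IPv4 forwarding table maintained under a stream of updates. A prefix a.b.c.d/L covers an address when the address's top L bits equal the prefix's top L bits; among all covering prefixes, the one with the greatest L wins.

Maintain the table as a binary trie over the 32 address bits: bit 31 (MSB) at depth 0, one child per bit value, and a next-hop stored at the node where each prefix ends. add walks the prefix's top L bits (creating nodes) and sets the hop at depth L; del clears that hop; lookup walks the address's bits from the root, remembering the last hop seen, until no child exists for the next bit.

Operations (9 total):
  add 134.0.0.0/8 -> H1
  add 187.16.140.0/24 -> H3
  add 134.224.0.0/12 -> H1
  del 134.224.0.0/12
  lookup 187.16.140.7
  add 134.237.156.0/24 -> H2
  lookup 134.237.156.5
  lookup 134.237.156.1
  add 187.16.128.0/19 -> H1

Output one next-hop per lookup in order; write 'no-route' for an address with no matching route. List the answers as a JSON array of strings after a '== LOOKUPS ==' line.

Apply in order:
  + 134.0.0.0/8 (H1) depth=8
  + 187.16.140.0/24 (H3) depth=24
  + 134.224.0.0/12 (H1) depth=12
  del 134.224.0.0/12 (clear depth 12)
  lookup 187.16.140.7: bits 101110110001000010001100 walk d0:-→d1:-→d2:-→d3:-→d4:-→d5:-→d6:-→d7:-→d8:-→d9:-→d10:-→d11:-→d12:-→d13:-→d14:-→d15:-→d16:-→d17:-→d18:-→d19:-→d20:-→d21:-→d22:-→d23:-→d24:H3 -> H3
  + 134.237.156.0/24 (H2) depth=24
  lookup 134.237.156.5: bits 100001101110110110011100 walk d0:-→d1:-→d2:-→d3:-→d4:-→d5:-→d6:-→d7:-→d8:H1→d9:-→d10:-→d11:-→d12:-→d13:-→d14:-→d15:-→d16:-→d17:-→d18:-→d19:-→d20:-→d21:-→d22:-→d23:-→d24:H2 -> H2
  lookup 134.237.156.1: bits 100001101110110110011100 walk d0:-→d1:-→d2:-→d3:-→d4:-→d5:-→d6:-→d7:-→d8:H1→d9:-→d10:-→d11:-→d12:-→d13:-→d14:-→d15:-→d16:-→d17:-→d18:-→d19:-→d20:-→d21:-→d22:-→d23:-→d24:H2 -> H2
  + 187.16.128.0/19 (H1) depth=19

== LOOKUPS ==
["H3","H2","H2"]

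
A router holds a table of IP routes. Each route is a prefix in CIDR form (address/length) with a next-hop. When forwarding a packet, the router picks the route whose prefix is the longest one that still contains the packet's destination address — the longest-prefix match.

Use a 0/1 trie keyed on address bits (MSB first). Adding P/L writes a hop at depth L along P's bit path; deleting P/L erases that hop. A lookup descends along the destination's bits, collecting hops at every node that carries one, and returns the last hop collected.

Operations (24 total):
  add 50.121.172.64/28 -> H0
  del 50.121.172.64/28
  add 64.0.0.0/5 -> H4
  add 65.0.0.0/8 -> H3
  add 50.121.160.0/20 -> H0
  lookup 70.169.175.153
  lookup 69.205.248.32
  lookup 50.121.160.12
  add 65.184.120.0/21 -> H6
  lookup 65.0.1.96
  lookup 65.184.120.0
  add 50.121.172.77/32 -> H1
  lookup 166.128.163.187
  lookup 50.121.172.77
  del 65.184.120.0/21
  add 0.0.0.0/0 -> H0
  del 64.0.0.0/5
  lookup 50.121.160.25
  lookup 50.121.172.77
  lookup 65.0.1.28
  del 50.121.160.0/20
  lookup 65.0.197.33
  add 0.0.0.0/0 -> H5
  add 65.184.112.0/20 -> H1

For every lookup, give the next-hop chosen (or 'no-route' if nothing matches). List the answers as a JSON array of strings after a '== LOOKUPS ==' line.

Process each operation:
  + 50.121.172.64/28 (H0) depth=28
  del 50.121.172.64/28 (clear depth 28)
  + 64.0.0.0/5 (H4) depth=5
  + 65.0.0.0/8 (H3) depth=8
  + 50.121.160.0/20 (H0) depth=20
  Q 70.169.175.153: descend 01000 ; hops seen [H4] ; pick H4
  Q 69.205.248.32: descend 01000 ; hops seen [H4] ; pick H4
  Q 50.121.160.12: descend 00110010011110011010 ; hops seen [H0] ; pick H0
  + 65.184.120.0/21 (H6) depth=21
  Q 65.0.1.96: descend 01000001 ; hops seen [H4,H3] ; pick H3
  Q 65.184.120.0: descend 010000011011100001111 ; hops seen [H4,H3,H6] ; pick H6
  + 50.121.172.77/32 (H1) depth=32
  Q 166.128.163.187: descend ε ; hops seen [∅] ; pick no-route
  Q 50.121.172.77: descend 00110010011110011010110001001101 ; hops seen [H0,H1] ; pick H1
  del 65.184.120.0/21 (clear depth 21)
  + 0.0.0.0/0 (H0) depth=0
  del 64.0.0.0/5 (clear depth 5)
  Q 50.121.160.25: descend 00110010011110011010 ; hops seen [H0,H0] ; pick H0
  Q 50.121.172.77: descend 00110010011110011010110001001101 ; hops seen [H0,H0,H1] ; pick H1
  Q 65.0.1.28: descend 01000001 ; hops seen [H0,H3] ; pick H3
  del 50.121.160.0/20 (clear depth 20)
  Q 65.0.197.33: descend 01000001 ; hops seen [H0,H3] ; pick H3
  + 0.0.0.0/0 (H5) depth=0
  + 65.184.112.0/20 (H1) depth=20

== LOOKUPS ==
["H4","H4","H0","H3","H6","no-route","H1","H0","H1","H3","H3"]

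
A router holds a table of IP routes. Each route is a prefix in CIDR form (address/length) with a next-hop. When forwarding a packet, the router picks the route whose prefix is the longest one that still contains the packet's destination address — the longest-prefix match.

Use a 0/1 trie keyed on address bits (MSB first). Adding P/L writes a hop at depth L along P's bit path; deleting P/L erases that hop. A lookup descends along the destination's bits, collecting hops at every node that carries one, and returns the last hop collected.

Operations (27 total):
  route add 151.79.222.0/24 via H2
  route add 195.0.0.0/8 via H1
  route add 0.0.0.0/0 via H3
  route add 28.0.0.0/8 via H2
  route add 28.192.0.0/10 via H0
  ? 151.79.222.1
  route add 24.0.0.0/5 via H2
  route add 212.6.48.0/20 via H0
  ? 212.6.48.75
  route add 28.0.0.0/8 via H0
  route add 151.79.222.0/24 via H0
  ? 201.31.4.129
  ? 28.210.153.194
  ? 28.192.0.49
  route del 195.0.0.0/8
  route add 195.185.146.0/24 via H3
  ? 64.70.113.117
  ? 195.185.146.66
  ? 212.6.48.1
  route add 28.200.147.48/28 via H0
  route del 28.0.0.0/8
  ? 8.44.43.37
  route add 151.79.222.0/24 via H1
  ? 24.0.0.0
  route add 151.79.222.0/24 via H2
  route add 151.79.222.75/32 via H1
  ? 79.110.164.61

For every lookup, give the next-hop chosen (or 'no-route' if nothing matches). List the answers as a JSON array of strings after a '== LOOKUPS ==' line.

Trace:
  + 151.79.222.0/24 (H2) depth=24
  + 195.0.0.0/8 (H1) depth=8
  + 0.0.0.0/0 (H3) depth=0
  + 28.0.0.0/8 (H2) depth=8
  + 28.192.0.0/10 (H0) depth=10
  ? 151.79.222.1  path d0:H3→d1:-→d2:-→d3:-→d4:-→d5:-→d6:-→d7:-→d8:-→d9:-→d10:-→d11:-→d12:-→d13:-→d14:-→d15:-→d16:-→d17:-→d18:-→d19:-→d20:-→d21:-→d22:-→d23:-→d24:H2  best=H2
  + 24.0.0.0/5 (H2) depth=5
  + 212.6.48.0/20 (H0) depth=20
  ? 212.6.48.75  path d0:H3→d1:-→d2:-→d3:-→d4:-→d5:-→d6:-→d7:-→d8:-→d9:-→d10:-→d11:-→d12:-→d13:-→d14:-→d15:-→d16:-→d17:-→d18:-→d19:-→d20:H0  best=H0
  + 28.0.0.0/8 (H0) depth=8
  + 151.79.222.0/24 (H0) depth=24
  ? 201.31.4.129  path d0:H3→d1:-→d2:-→d3:-→d4:-  best=H3
  ? 28.210.153.194  path d0:H3→d1:-→d2:-→d3:-→d4:-→d5:H2→d6:-→d7:-→d8:H0→d9:-→d10:H0  best=H0
  ? 28.192.0.49  path d0:H3→d1:-→d2:-→d3:-→d4:-→d5:H2→d6:-→d7:-→d8:H0→d9:-→d10:H0  best=H0
  - 195.0.0.0/8 clear@8
  + 195.185.146.0/24 (H3) depth=24
  ? 64.70.113.117  path d0:H3→d1:-  best=H3
  ? 195.185.146.66  path d0:H3→d1:-→d2:-→d3:-→d4:-→d5:-→d6:-→d7:-→d8:-→d9:-→d10:-→d11:-→d12:-→d13:-→d14:-→d15:-→d16:-→d17:-→d18:-→d19:-→d20:-→d21:-→d22:-→d23:-→d24:H3  best=H3
  ? 212.6.48.1  path d0:H3→d1:-→d2:-→d3:-→d4:-→d5:-→d6:-→d7:-→d8:-→d9:-→d10:-→d11:-→d12:-→d13:-→d14:-→d15:-→d16:-→d17:-→d18:-→d19:-→d20:H0  best=H0
  + 28.200.147.48/28 (H0) depth=28
  - 28.0.0.0/8 clear@8
  ? 8.44.43.37  path d0:H3→d1:-→d2:-→d3:-  best=H3
  + 151.79.222.0/24 (H1) depth=24
  ? 24.0.0.0  path d0:H3→d1:-→d2:-→d3:-→d4:-→d5:H2  best=H2
  + 151.79.222.0/24 (H2) depth=24
  + 151.79.222.75/32 (H1) depth=32
  ? 79.110.164.61  path d0:H3→d1:-  best=H3

== LOOKUPS ==
["H2","H0","H3","H0","H0","H3","H3","H0","H3","H2","H3"]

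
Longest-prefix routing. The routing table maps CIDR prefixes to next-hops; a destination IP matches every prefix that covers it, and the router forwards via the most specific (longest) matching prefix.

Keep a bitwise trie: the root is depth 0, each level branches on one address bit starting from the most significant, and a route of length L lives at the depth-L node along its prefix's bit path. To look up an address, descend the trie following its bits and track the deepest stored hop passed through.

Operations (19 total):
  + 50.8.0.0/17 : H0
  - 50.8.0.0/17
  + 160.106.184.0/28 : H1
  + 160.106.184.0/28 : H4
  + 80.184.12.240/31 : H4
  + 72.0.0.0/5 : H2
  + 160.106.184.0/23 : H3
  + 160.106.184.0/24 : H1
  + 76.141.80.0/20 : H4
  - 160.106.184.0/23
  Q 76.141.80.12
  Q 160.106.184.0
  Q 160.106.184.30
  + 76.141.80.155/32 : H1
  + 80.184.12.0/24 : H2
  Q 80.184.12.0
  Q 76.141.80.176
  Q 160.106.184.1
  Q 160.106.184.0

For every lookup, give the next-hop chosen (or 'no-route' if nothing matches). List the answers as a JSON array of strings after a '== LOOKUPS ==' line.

Process each operation:
  + 50.8.0.0/17 (H0) depth=17
  - 50.8.0.0/17 clear@17
  + 160.106.184.0/28 (H1) depth=28
  + 160.106.184.0/28 (H4) depth=28
  + 80.184.12.240/31 (H4) depth=31
  + 72.0.0.0/5 (H2) depth=5
  + 160.106.184.0/23 (H3) depth=23
  + 160.106.184.0/24 (H1) depth=24
  + 76.141.80.0/20 (H4) depth=20
  - 160.106.184.0/23 clear@23
  Q 76.141.80.12: descend 01001100100011010101 ; hops seen [H2,H4] ; pick H4
  Q 160.106.184.0: descend 1010000001101010101110000000 ; hops seen [H1,H4] ; pick H4
  Q 160.106.184.30: descend 101000000110101010111000000 ; hops seen [H1] ; pick H1
  + 76.141.80.155/32 (H1) depth=32
  + 80.184.12.0/24 (H2) depth=24
  Q 80.184.12.0: descend 010100001011100000001100 ; hops seen [H2] ; pick H2
  Q 76.141.80.176: descend 01001100100011010101000010 ; hops seen [H2,H4] ; pick H4
  Q 160.106.184.1: descend 1010000001101010101110000000 ; hops seen [H1,H4] ; pick H4
  Q 160.106.184.0: descend 1010000001101010101110000000 ; hops seen [H1,H4] ; pick H4

== LOOKUPS ==
["H4","H4","H1","H2","H4","H4","H4"]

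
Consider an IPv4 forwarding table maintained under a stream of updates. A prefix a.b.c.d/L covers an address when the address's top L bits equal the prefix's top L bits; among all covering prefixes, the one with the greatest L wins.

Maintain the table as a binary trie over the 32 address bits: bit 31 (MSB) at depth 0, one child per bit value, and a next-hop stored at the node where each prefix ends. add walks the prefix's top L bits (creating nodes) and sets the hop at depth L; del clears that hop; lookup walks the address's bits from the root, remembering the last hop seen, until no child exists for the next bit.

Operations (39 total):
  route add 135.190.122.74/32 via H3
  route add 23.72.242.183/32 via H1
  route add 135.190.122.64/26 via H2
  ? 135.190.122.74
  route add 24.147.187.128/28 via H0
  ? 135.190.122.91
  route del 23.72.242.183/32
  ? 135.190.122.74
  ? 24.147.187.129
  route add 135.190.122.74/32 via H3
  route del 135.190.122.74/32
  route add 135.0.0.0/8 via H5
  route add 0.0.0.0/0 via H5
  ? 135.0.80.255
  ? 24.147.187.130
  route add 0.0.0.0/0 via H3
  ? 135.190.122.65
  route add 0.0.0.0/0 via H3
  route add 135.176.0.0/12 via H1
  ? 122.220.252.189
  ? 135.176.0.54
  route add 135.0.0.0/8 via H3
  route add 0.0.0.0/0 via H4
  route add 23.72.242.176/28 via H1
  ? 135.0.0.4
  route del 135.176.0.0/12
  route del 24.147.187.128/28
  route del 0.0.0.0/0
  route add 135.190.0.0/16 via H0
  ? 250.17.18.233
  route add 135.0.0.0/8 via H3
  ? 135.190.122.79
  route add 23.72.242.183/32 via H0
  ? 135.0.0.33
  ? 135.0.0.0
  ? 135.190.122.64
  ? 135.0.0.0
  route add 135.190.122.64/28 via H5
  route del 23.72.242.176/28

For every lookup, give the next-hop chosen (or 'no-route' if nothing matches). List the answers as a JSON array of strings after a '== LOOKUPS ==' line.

Trace:
  add 135.190.122.74/32 -> H3 at depth 32
  add 23.72.242.183/32 -> H1 at depth 32
  add 135.190.122.64/26 -> H2 at depth 26
  lookup 135.190.122.74: bits 10000111101111100111101001001010 walk d0:-→d1:-→d2:-→d3:-→d4:-→d5:-→d6:-→d7:-→d8:-→d9:-→d10:-→d11:-→d12:-→d13:-→d14:-→d15:-→d16:-→d17:-→d18:-→d19:-→d20:-→d21:-→d22:-→d23:-→d24:-→d25:-→d26:H2→d27:-→d28:-→d29:-→d30:-→d31:-→d32:H3 -> H3
  add 24.147.187.128/28 -> H0 at depth 28
  lookup 135.190.122.91: bits 100001111011111001111010010 walk d0:-→d1:-→d2:-→d3:-→d4:-→d5:-→d6:-→d7:-→d8:-→d9:-→d10:-→d11:-→d12:-→d13:-→d14:-→d15:-→d16:-→d17:-→d18:-→d19:-→d20:-→d21:-→d22:-→d23:-→d24:-→d25:-→d26:H2→d27:- -> H2
  - 23.72.242.183/32 clear@32
  lookup 135.190.122.74: bits 10000111101111100111101001001010 walk d0:-→d1:-→d2:-→d3:-→d4:-→d5:-→d6:-→d7:-→d8:-→d9:-→d10:-→d11:-→d12:-→d13:-→d14:-→d15:-→d16:-→d17:-→d18:-→d19:-→d20:-→d21:-→d22:-→d23:-→d24:-→d25:-→d26:H2→d27:-→d28:-→d29:-→d30:-→d31:-→d32:H3 -> H3
  lookup 24.147.187.129: bits 0001100010010011101110111000 walk d0:-→d1:-→d2:-→d3:-→d4:-→d5:-→d6:-→d7:-→d8:-→d9:-→d10:-→d11:-→d12:-→d13:-→d14:-→d15:-→d16:-→d17:-→d18:-→d19:-→d20:-→d21:-→d22:-→d23:-→d24:-→d25:-→d26:-→d27:-→d28:H0 -> H0
  add 135.190.122.74/32 -> H3 at depth 32
  - 135.190.122.74/32 clear@32
  add 135.0.0.0/8 -> H5 at depth 8
  add 0.0.0.0/0 -> H5 at depth 0
  lookup 135.0.80.255: bits 10000111 walk d0:H5→d1:-→d2:-→d3:-→d4:-→d5:-→d6:-→d7:-→d8:H5 -> H5
  lookup 24.147.187.130: bits 0001100010010011101110111000 walk d0:H5→d1:-→d2:-→d3:-→d4:-→d5:-→d6:-→d7:-→d8:-→d9:-→d10:-→d11:-→d12:-→d13:-→d14:-→d15:-→d16:-→d17:-→d18:-→d19:-→d20:-→d21:-→d22:-→d23:-→d24:-→d25:-→d26:-→d27:-→d28:H0 -> H0
  add 0.0.0.0/0 -> H3 at depth 0
  lookup 135.190.122.65: bits 1000011110111110011110100100 walk d0:H3→d1:-→d2:-→d3:-→d4:-→d5:-→d6:-→d7:-→d8:H5→d9:-→d10:-→d11:-→d12:-→d13:-→d14:-→d15:-→d16:-→d17:-→d18:-→d19:-→d20:-→d21:-→d22:-→d23:-→d24:-→d25:-→d26:H2→d27:-→d28:- -> H2
  add 0.0.0.0/0 -> H3 at depth 0
  add 135.176.0.0/12 -> H1 at depth 12
  lookup 122.220.252.189: bits 0 walk d0:H3→d1:- -> H3
  lookup 135.176.0.54: bits 100001111011 walk d0:H3→d1:-→d2:-→d3:-→d4:-→d5:-→d6:-→d7:-→d8:H5→d9:-→d10:-→d11:-→d12:H1 -> H1
  add 135.0.0.0/8 -> H3 at depth 8
  add 0.0.0.0/0 -> H4 at depth 0
  add 23.72.242.176/28 -> H1 at depth 28
  lookup 135.0.0.4: bits 10000111 walk d0:H4→d1:-→d2:-→d3:-→d4:-→d5:-→d6:-→d7:-→d8:H3 -> H3
  - 135.176.0.0/12 clear@12
  - 24.147.187.128/28 clear@28
  - 0.0.0.0/0 clear@0
  add 135.190.0.0/16 -> H0 at depth 16
  lookup 250.17.18.233: bits 1 walk d0:-→d1:- -> no-route
  add 135.0.0.0/8 -> H3 at depth 8
  lookup 135.190.122.79: bits 10000111101111100111101001001 walk d0:-→d1:-→d2:-→d3:-→d4:-→d5:-→d6:-→d7:-→d8:H3→d9:-→d10:-→d11:-→d12:-→d13:-→d14:-→d15:-→d16:H0→d17:-→d18:-→d19:-→d20:-→d21:-→d22:-→d23:-→d24:-→d25:-→d26:H2→d27:-→d28:-→d29:- -> H2
  add 23.72.242.183/32 -> H0 at depth 32
  lookup 135.0.0.33: bits 10000111 walk d0:-→d1:-→d2:-→d3:-→d4:-→d5:-→d6:-→d7:-→d8:H3 -> H3
  lookup 135.0.0.0: bits 10000111 walk d0:-→d1:-→d2:-→d3:-→d4:-→d5:-→d6:-→d7:-→d8:H3 -> H3
  lookup 135.190.122.64: bits 1000011110111110011110100100 walk d0:-→d1:-→d2:-→d3:-→d4:-→d5:-→d6:-→d7:-→d8:H3→d9:-→d10:-→d11:-→d12:-→d13:-→d14:-→d15:-→d16:H0→d17:-→d18:-→d19:-→d20:-→d21:-→d22:-→d23:-→d24:-→d25:-→d26:H2→d27:-→d28:- -> H2
  lookup 135.0.0.0: bits 10000111 walk d0:-→d1:-→d2:-→d3:-→d4:-→d5:-→d6:-→d7:-→d8:H3 -> H3
  add 135.190.122.64/28 -> H5 at depth 28
  - 23.72.242.176/28 clear@28

== LOOKUPS ==
["H3","H2","H3","H0","H5","H0","H2","H3","H1","H3","no-route","H2","H3","H3","H2","H3"]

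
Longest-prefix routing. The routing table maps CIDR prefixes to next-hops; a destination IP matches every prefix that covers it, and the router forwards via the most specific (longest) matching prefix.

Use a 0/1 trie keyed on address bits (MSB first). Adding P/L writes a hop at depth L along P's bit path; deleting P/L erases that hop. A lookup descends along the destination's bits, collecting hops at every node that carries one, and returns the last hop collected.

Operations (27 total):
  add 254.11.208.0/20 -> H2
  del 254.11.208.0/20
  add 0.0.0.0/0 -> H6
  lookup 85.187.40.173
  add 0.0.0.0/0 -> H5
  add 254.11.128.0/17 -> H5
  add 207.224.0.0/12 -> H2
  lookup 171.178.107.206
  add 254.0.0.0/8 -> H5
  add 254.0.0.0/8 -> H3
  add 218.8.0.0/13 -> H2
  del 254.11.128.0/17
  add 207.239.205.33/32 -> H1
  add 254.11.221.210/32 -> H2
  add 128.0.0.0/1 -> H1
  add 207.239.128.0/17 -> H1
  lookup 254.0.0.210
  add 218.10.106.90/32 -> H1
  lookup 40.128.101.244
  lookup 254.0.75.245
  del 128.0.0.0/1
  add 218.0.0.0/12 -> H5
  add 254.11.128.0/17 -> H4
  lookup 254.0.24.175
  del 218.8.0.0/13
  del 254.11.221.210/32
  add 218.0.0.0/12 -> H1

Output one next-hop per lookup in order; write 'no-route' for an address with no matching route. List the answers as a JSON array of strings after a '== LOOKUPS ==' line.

Apply in order:
  + 254.11.208.0/20 (H2) depth=20
  - 254.11.208.0/20 clear@20
  + 0.0.0.0/0 (H6) depth=0
  lookup 85.187.40.173: bits ε walk d0:H6 -> H6
  + 0.0.0.0/0 (H5) depth=0
  + 254.11.128.0/17 (H5) depth=17
  + 207.224.0.0/12 (H2) depth=12
  lookup 171.178.107.206: bits 1 walk d0:H5→d1:- -> H5
  + 254.0.0.0/8 (H5) depth=8
  + 254.0.0.0/8 (H3) depth=8
  + 218.8.0.0/13 (H2) depth=13
  - 254.11.128.0/17 clear@17
  + 207.239.205.33/32 (H1) depth=32
  + 254.11.221.210/32 (H2) depth=32
  + 128.0.0.0/1 (H1) depth=1
  + 207.239.128.0/17 (H1) depth=17
  lookup 254.0.0.210: bits 111111100000 walk d0:H5→d1:H1→d2:-→d3:-→d4:-→d5:-→d6:-→d7:-→d8:H3→d9:-→d10:-→d11:-→d12:- -> H3
  + 218.10.106.90/32 (H1) depth=32
  lookup 40.128.101.244: bits ε walk d0:H5 -> H5
  lookup 254.0.75.245: bits 111111100000 walk d0:H5→d1:H1→d2:-→d3:-→d4:-→d5:-→d6:-→d7:-→d8:H3→d9:-→d10:-→d11:-→d12:- -> H3
  - 128.0.0.0/1 clear@1
  + 218.0.0.0/12 (H5) depth=12
  + 254.11.128.0/17 (H4) depth=17
  lookup 254.0.24.175: bits 111111100000 walk d0:H5→d1:-→d2:-→d3:-→d4:-→d5:-→d6:-→d7:-→d8:H3→d9:-→d10:-→d11:-→d12:- -> H3
  - 218.8.0.0/13 clear@13
  - 254.11.221.210/32 clear@32
  + 218.0.0.0/12 (H1) depth=12

== LOOKUPS ==
["H6","H5","H3","H5","H3","H3"]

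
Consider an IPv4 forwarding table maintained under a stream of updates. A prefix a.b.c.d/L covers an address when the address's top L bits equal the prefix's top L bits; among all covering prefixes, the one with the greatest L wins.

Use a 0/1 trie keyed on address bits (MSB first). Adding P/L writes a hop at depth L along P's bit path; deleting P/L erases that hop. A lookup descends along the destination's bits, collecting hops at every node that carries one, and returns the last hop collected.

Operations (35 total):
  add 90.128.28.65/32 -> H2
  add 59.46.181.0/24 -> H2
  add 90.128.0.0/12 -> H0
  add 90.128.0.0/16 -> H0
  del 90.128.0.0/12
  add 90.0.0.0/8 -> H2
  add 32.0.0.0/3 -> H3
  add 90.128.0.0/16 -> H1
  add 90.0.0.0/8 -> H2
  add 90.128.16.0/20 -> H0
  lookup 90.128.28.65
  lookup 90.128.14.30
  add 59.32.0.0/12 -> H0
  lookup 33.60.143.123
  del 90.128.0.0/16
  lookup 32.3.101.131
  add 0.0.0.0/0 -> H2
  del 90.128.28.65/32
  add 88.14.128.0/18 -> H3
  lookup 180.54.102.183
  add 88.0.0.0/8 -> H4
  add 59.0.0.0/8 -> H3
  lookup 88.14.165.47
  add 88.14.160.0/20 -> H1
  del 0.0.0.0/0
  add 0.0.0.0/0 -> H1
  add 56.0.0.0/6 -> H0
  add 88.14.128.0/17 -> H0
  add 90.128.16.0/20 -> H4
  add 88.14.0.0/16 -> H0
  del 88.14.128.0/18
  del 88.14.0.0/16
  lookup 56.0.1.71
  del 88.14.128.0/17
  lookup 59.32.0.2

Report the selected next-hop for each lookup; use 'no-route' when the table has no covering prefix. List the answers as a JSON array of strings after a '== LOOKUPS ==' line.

Apply in order:
  add 90.128.28.65/32 -> H2 at depth 32
  add 59.46.181.0/24 -> H2 at depth 24
  add 90.128.0.0/12 -> H0 at depth 12
  add 90.128.0.0/16 -> H0 at depth 16
  del 90.128.0.0/12 (clear depth 12)
  add 90.0.0.0/8 -> H2 at depth 8
  add 32.0.0.0/3 -> H3 at depth 3
  add 90.128.0.0/16 -> H1 at depth 16
  add 90.0.0.0/8 -> H2 at depth 8
  add 90.128.16.0/20 -> H0 at depth 20
  lookup 90.128.28.65: bits 01011010100000000001110001000001 walk d0:-→d1:-→d2:-→d3:-→d4:-→d5:-→d6:-→d7:-→d8:H2→d9:-→d10:-→d11:-→d12:-→d13:-→d14:-→d15:-→d16:H1→d17:-→d18:-→d19:-→d20:H0→d21:-→d22:-→d23:-→d24:-→d25:-→d26:-→d27:-→d28:-→d29:-→d30:-→d31:-→d32:H2 -> H2
  lookup 90.128.14.30: bits 0101101010000000000 walk d0:-→d1:-→d2:-→d3:-→d4:-→d5:-→d6:-→d7:-→d8:H2→d9:-→d10:-→d11:-→d12:-→d13:-→d14:-→d15:-→d16:H1→d17:-→d18:-→d19:- -> H1
  add 59.32.0.0/12 -> H0 at depth 12
  lookup 33.60.143.123: bits 001 walk d0:-→d1:-→d2:-→d3:H3 -> H3
  del 90.128.0.0/16 (clear depth 16)
  lookup 32.3.101.131: bits 001 walk d0:-→d1:-→d2:-→d3:H3 -> H3
  add 0.0.0.0/0 -> H2 at depth 0
  del 90.128.28.65/32 (clear depth 32)
  add 88.14.128.0/18 -> H3 at depth 18
  lookup 180.54.102.183: bits ε walk d0:H2 -> H2
  add 88.0.0.0/8 -> H4 at depth 8
  add 59.0.0.0/8 -> H3 at depth 8
  lookup 88.14.165.47: bits 010110000000111010 walk d0:H2→d1:-→d2:-→d3:-→d4:-→d5:-→d6:-→d7:-→d8:H4→d9:-→d10:-→d11:-→d12:-→d13:-→d14:-→d15:-→d16:-→d17:-→d18:H3 -> H3
  add 88.14.160.0/20 -> H1 at depth 20
  del 0.0.0.0/0 (clear depth 0)
  add 0.0.0.0/0 -> H1 at depth 0
  add 56.0.0.0/6 -> H0 at depth 6
  add 88.14.128.0/17 -> H0 at depth 17
  add 90.128.16.0/20 -> H4 at depth 20
  add 88.14.0.0/16 -> H0 at depth 16
  del 88.14.128.0/18 (clear depth 18)
  del 88.14.0.0/16 (clear depth 16)
  lookup 56.0.1.71: bits 001110 walk d0:H1→d1:-→d2:-→d3:H3→d4:-→d5:-→d6:H0 -> H0
  del 88.14.128.0/17 (clear depth 17)
  lookup 59.32.0.2: bits 001110110010 walk d0:H1→d1:-→d2:-→d3:H3→d4:-→d5:-→d6:H0→d7:-→d8:H3→d9:-→d10:-→d11:-→d12:H0 -> H0

== LOOKUPS ==
["H2","H1","H3","H3","H2","H3","H0","H0"]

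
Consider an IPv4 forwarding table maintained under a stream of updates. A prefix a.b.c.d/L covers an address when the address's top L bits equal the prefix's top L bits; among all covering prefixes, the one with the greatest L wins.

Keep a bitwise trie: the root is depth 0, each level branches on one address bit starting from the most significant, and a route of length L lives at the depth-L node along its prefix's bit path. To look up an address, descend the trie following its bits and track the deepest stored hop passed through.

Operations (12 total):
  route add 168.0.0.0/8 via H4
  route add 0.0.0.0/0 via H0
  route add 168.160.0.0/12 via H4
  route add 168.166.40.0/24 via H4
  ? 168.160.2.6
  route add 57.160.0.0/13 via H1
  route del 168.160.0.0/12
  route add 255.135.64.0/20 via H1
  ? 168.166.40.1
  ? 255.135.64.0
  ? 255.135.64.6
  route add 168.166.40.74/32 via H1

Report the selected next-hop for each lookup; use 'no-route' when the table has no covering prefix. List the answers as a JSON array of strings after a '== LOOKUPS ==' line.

Trace:
  add 168.0.0.0/8 -> H4 at depth 8
  add 0.0.0.0/0 -> H0 at depth 0
  add 168.160.0.0/12 -> H4 at depth 12
  add 168.166.40.0/24 -> H4 at depth 24
  ? 168.160.2.6  path d0:H0→d1:-→d2:-→d3:-→d4:-→d5:-→d6:-→d7:-→d8:H4→d9:-→d10:-→d11:-→d12:H4→d13:-  best=H4
  add 57.160.0.0/13 -> H1 at depth 13
  del 168.160.0.0/12 (clear depth 12)
  add 255.135.64.0/20 -> H1 at depth 20
  ? 168.166.40.1  path d0:H0→d1:-→d2:-→d3:-→d4:-→d5:-→d6:-→d7:-→d8:H4→d9:-→d10:-→d11:-→d12:-→d13:-→d14:-→d15:-→d16:-→d17:-→d18:-→d19:-→d20:-→d21:-→d22:-→d23:-→d24:H4  best=H4
  ? 255.135.64.0  path d0:H0→d1:-→d2:-→d3:-→d4:-→d5:-→d6:-→d7:-→d8:-→d9:-→d10:-→d11:-→d12:-→d13:-→d14:-→d15:-→d16:-→d17:-→d18:-→d19:-→d20:H1  best=H1
  ? 255.135.64.6  path d0:H0→d1:-→d2:-→d3:-→d4:-→d5:-→d6:-→d7:-→d8:-→d9:-→d10:-→d11:-→d12:-→d13:-→d14:-→d15:-→d16:-→d17:-→d18:-→d19:-→d20:H1  best=H1
  add 168.166.40.74/32 -> H1 at depth 32

== LOOKUPS ==
["H4","H4","H1","H1"]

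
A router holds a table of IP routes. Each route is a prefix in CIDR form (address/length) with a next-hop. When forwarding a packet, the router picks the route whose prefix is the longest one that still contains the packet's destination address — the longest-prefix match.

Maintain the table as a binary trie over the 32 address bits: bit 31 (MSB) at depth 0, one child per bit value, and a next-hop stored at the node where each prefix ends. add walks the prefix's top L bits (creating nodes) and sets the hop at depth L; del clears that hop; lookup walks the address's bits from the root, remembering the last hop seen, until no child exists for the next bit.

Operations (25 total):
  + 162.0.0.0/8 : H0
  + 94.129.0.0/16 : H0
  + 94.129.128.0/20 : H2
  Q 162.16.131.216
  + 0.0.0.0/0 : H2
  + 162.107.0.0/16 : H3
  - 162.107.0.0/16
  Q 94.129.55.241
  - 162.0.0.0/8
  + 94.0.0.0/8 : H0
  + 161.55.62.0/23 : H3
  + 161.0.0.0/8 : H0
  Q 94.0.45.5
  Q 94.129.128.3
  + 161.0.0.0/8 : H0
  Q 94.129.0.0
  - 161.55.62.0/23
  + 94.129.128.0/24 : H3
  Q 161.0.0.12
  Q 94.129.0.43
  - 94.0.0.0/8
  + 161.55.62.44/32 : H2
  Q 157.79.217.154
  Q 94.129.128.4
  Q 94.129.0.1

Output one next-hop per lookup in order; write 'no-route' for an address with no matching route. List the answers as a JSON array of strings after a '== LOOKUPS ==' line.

Trace:
  add 162.0.0.0/8 -> H0 at depth 8
  add 94.129.0.0/16 -> H0 at depth 16
  add 94.129.128.0/20 -> H2 at depth 20
  ? 162.16.131.216  path d0:-→d1:-→d2:-→d3:-→d4:-→d5:-→d6:-→d7:-→d8:H0  best=H0
  add 0.0.0.0/0 -> H2 at depth 0
  add 162.107.0.0/16 -> H3 at depth 16
  del 162.107.0.0/16 (clear depth 16)
  ? 94.129.55.241  path d0:H2→d1:-→d2:-→d3:-→d4:-→d5:-→d6:-→d7:-→d8:-→d9:-→d10:-→d11:-→d12:-→d13:-→d14:-→d15:-→d16:H0  best=H0
  del 162.0.0.0/8 (clear depth 8)
  add 94.0.0.0/8 -> H0 at depth 8
  add 161.55.62.0/23 -> H3 at depth 23
  add 161.0.0.0/8 -> H0 at depth 8
  ? 94.0.45.5  path d0:H2→d1:-→d2:-→d3:-→d4:-→d5:-→d6:-→d7:-→d8:H0  best=H0
  ? 94.129.128.3  path d0:H2→d1:-→d2:-→d3:-→d4:-→d5:-→d6:-→d7:-→d8:H0→d9:-→d10:-→d11:-→d12:-→d13:-→d14:-→d15:-→d16:H0→d17:-→d18:-→d19:-→d20:H2  best=H2
  add 161.0.0.0/8 -> H0 at depth 8
  ? 94.129.0.0  path d0:H2→d1:-→d2:-→d3:-→d4:-→d5:-→d6:-→d7:-→d8:H0→d9:-→d10:-→d11:-→d12:-→d13:-→d14:-→d15:-→d16:H0  best=H0
  del 161.55.62.0/23 (clear depth 23)
  add 94.129.128.0/24 -> H3 at depth 24
  ? 161.0.0.12  path d0:H2→d1:-→d2:-→d3:-→d4:-→d5:-→d6:-→d7:-→d8:H0→d9:-→d10:-  best=H0
  ? 94.129.0.43  path d0:H2→d1:-→d2:-→d3:-→d4:-→d5:-→d6:-→d7:-→d8:H0→d9:-→d10:-→d11:-→d12:-→d13:-→d14:-→d15:-→d16:H0  best=H0
  del 94.0.0.0/8 (clear depth 8)
  add 161.55.62.44/32 -> H2 at depth 32
  ? 157.79.217.154  path d0:H2→d1:-→d2:-  best=H2
  ? 94.129.128.4  path d0:H2→d1:-→d2:-→d3:-→d4:-→d5:-→d6:-→d7:-→d8:-→d9:-→d10:-→d11:-→d12:-→d13:-→d14:-→d15:-→d16:H0→d17:-→d18:-→d19:-→d20:H2→d21:-→d22:-→d23:-→d24:H3  best=H3
  ? 94.129.0.1  path d0:H2→d1:-→d2:-→d3:-→d4:-→d5:-→d6:-→d7:-→d8:-→d9:-→d10:-→d11:-→d12:-→d13:-→d14:-→d15:-→d16:H0  best=H0

== LOOKUPS ==
["H0","H0","H0","H2","H0","H0","H0","H2","H3","H0"]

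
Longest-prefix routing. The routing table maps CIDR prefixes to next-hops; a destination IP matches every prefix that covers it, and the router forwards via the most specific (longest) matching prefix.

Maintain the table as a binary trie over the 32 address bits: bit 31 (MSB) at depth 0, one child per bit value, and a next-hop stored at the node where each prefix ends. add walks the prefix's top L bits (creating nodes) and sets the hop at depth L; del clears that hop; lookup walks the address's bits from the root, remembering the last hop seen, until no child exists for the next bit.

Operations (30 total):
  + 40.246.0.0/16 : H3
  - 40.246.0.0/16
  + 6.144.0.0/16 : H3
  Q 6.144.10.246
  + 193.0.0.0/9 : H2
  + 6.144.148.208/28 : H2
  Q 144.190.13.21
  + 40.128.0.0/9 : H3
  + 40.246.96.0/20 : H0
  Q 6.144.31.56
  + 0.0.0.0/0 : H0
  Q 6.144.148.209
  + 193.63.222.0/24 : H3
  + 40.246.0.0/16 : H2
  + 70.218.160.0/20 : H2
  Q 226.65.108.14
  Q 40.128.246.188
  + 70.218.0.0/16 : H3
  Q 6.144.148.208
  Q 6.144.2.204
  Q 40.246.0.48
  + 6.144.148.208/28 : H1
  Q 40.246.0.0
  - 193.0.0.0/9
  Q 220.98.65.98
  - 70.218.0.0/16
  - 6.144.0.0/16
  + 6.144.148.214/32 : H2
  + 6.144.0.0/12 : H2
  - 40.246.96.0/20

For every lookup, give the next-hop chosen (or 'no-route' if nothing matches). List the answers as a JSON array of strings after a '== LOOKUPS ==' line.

Process each operation:
  add 40.246.0.0/16 -> H3 at depth 16
  - 40.246.0.0/16 clear@16
  add 6.144.0.0/16 -> H3 at depth 16
  Q 6.144.10.246: descend 0000011010010000 ; hops seen [H3] ; pick H3
  add 193.0.0.0/9 -> H2 at depth 9
  add 6.144.148.208/28 -> H2 at depth 28
  Q 144.190.13.21: descend 1 ; hops seen [∅] ; pick no-route
  add 40.128.0.0/9 -> H3 at depth 9
  add 40.246.96.0/20 -> H0 at depth 20
  Q 6.144.31.56: descend 0000011010010000 ; hops seen [H3] ; pick H3
  add 0.0.0.0/0 -> H0 at depth 0
  Q 6.144.148.209: descend 0000011010010000100101001101 ; hops seen [H0,H3,H2] ; pick H2
  add 193.63.222.0/24 -> H3 at depth 24
  add 40.246.0.0/16 -> H2 at depth 16
  add 70.218.160.0/20 -> H2 at depth 20
  Q 226.65.108.14: descend 11 ; hops seen [H0] ; pick H0
  Q 40.128.246.188: descend 001010001 ; hops seen [H0,H3] ; pick H3
  add 70.218.0.0/16 -> H3 at depth 16
  Q 6.144.148.208: descend 0000011010010000100101001101 ; hops seen [H0,H3,H2] ; pick H2
  Q 6.144.2.204: descend 0000011010010000 ; hops seen [H0,H3] ; pick H3
  Q 40.246.0.48: descend 00101000111101100 ; hops seen [H0,H3,H2] ; pick H2
  add 6.144.148.208/28 -> H1 at depth 28
  Q 40.246.0.0: descend 00101000111101100 ; hops seen [H0,H3,H2] ; pick H2
  - 193.0.0.0/9 clear@9
  Q 220.98.65.98: descend 110 ; hops seen [H0] ; pick H0
  - 70.218.0.0/16 clear@16
  - 6.144.0.0/16 clear@16
  add 6.144.148.214/32 -> H2 at depth 32
  add 6.144.0.0/12 -> H2 at depth 12
  - 40.246.96.0/20 clear@20

== LOOKUPS ==
["H3","no-route","H3","H2","H0","H3","H2","H3","H2","H2","H0"]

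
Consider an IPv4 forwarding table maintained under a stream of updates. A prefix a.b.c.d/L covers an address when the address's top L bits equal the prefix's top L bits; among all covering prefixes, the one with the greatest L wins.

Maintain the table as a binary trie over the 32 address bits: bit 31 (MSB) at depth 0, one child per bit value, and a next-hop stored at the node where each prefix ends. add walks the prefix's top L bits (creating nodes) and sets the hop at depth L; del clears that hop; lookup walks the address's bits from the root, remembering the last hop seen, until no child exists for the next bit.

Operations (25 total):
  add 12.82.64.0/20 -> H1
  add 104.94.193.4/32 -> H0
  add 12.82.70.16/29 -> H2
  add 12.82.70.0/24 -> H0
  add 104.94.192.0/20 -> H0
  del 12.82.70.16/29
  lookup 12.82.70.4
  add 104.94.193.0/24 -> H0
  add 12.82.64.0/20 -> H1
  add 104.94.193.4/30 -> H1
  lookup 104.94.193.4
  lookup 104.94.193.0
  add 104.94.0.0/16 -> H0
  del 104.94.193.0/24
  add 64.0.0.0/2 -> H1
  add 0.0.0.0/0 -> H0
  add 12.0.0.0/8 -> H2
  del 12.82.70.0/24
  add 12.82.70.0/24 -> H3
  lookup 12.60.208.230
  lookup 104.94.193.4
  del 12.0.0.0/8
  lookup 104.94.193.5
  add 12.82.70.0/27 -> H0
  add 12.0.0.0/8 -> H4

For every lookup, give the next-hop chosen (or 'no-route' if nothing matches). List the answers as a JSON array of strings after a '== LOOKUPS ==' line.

Apply in order:
  + 12.82.64.0/20 (H1) depth=20
  + 104.94.193.4/32 (H0) depth=32
  + 12.82.70.16/29 (H2) depth=29
  + 12.82.70.0/24 (H0) depth=24
  + 104.94.192.0/20 (H0) depth=20
  - 12.82.70.16/29 clear@29
  Q 12.82.70.4: descend 000011000101001001000110000 ; hops seen [H1,H0] ; pick H0
  + 104.94.193.0/24 (H0) depth=24
  + 12.82.64.0/20 (H1) depth=20
  + 104.94.193.4/30 (H1) depth=30
  Q 104.94.193.4: descend 01101000010111101100000100000100 ; hops seen [H0,H0,H1,H0] ; pick H0
  Q 104.94.193.0: descend 01101000010111101100000100000 ; hops seen [H0,H0] ; pick H0
  + 104.94.0.0/16 (H0) depth=16
  - 104.94.193.0/24 clear@24
  + 64.0.0.0/2 (H1) depth=2
  + 0.0.0.0/0 (H0) depth=0
  + 12.0.0.0/8 (H2) depth=8
  - 12.82.70.0/24 clear@24
  + 12.82.70.0/24 (H3) depth=24
  Q 12.60.208.230: descend 000011000 ; hops seen [H0,H2] ; pick H2
  Q 104.94.193.4: descend 01101000010111101100000100000100 ; hops seen [H0,H1,H0,H0,H1,H0] ; pick H0
  - 12.0.0.0/8 clear@8
  Q 104.94.193.5: descend 0110100001011110110000010000010 ; hops seen [H0,H1,H0,H0,H1] ; pick H1
  + 12.82.70.0/27 (H0) depth=27
  + 12.0.0.0/8 (H4) depth=8

== LOOKUPS ==
["H0","H0","H0","H2","H0","H1"]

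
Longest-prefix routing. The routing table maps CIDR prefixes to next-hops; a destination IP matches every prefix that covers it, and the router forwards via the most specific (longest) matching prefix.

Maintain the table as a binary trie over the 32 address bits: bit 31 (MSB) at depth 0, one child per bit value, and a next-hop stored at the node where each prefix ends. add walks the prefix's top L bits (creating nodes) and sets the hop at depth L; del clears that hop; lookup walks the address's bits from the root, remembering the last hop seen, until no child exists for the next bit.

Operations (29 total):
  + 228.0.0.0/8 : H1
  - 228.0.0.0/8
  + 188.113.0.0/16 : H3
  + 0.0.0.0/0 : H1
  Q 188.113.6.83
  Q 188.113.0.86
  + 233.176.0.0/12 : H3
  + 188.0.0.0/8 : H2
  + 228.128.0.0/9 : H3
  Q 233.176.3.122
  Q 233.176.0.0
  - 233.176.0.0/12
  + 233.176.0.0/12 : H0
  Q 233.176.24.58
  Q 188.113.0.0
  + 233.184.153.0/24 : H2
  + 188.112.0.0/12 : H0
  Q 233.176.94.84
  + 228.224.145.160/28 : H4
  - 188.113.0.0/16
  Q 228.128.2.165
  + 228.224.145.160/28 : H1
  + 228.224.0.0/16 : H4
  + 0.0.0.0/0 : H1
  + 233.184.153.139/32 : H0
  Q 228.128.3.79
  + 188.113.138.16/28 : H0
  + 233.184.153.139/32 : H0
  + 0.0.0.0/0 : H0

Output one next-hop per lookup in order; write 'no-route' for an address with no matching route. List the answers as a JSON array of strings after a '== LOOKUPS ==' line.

Trace:
  + 228.0.0.0/8 (H1) depth=8
  - 228.0.0.0/8 clear@8
  + 188.113.0.0/16 (H3) depth=16
  + 0.0.0.0/0 (H1) depth=0
  ? 188.113.6.83  path d0:H1→d1:-→d2:-→d3:-→d4:-→d5:-→d6:-→d7:-→d8:-→d9:-→d10:-→d11:-→d12:-→d13:-→d14:-→d15:-→d16:H3  best=H3
  ? 188.113.0.86  path d0:H1→d1:-→d2:-→d3:-→d4:-→d5:-→d6:-→d7:-→d8:-→d9:-→d10:-→d11:-→d12:-→d13:-→d14:-→d15:-→d16:H3  best=H3
  + 233.176.0.0/12 (H3) depth=12
  + 188.0.0.0/8 (H2) depth=8
  + 228.128.0.0/9 (H3) depth=9
  ? 233.176.3.122  path d0:H1→d1:-→d2:-→d3:-→d4:-→d5:-→d6:-→d7:-→d8:-→d9:-→d10:-→d11:-→d12:H3  best=H3
  ? 233.176.0.0  path d0:H1→d1:-→d2:-→d3:-→d4:-→d5:-→d6:-→d7:-→d8:-→d9:-→d10:-→d11:-→d12:H3  best=H3
  - 233.176.0.0/12 clear@12
  + 233.176.0.0/12 (H0) depth=12
  ? 233.176.24.58  path d0:H1→d1:-→d2:-→d3:-→d4:-→d5:-→d6:-→d7:-→d8:-→d9:-→d10:-→d11:-→d12:H0  best=H0
  ? 188.113.0.0  path d0:H1→d1:-→d2:-→d3:-→d4:-→d5:-→d6:-→d7:-→d8:H2→d9:-→d10:-→d11:-→d12:-→d13:-→d14:-→d15:-→d16:H3  best=H3
  + 233.184.153.0/24 (H2) depth=24
  + 188.112.0.0/12 (H0) depth=12
  ? 233.176.94.84  path d0:H1→d1:-→d2:-→d3:-→d4:-→d5:-→d6:-→d7:-→d8:-→d9:-→d10:-→d11:-→d12:H0  best=H0
  + 228.224.145.160/28 (H4) depth=28
  - 188.113.0.0/16 clear@16
  ? 228.128.2.165  path d0:H1→d1:-→d2:-→d3:-→d4:-→d5:-→d6:-→d7:-→d8:-→d9:H3  best=H3
  + 228.224.145.160/28 (H1) depth=28
  + 228.224.0.0/16 (H4) depth=16
  + 0.0.0.0/0 (H1) depth=0
  + 233.184.153.139/32 (H0) depth=32
  ? 228.128.3.79  path d0:H1→d1:-→d2:-→d3:-→d4:-→d5:-→d6:-→d7:-→d8:-→d9:H3  best=H3
  + 188.113.138.16/28 (H0) depth=28
  + 233.184.153.139/32 (H0) depth=32
  + 0.0.0.0/0 (H0) depth=0

== LOOKUPS ==
["H3","H3","H3","H3","H0","H3","H0","H3","H3"]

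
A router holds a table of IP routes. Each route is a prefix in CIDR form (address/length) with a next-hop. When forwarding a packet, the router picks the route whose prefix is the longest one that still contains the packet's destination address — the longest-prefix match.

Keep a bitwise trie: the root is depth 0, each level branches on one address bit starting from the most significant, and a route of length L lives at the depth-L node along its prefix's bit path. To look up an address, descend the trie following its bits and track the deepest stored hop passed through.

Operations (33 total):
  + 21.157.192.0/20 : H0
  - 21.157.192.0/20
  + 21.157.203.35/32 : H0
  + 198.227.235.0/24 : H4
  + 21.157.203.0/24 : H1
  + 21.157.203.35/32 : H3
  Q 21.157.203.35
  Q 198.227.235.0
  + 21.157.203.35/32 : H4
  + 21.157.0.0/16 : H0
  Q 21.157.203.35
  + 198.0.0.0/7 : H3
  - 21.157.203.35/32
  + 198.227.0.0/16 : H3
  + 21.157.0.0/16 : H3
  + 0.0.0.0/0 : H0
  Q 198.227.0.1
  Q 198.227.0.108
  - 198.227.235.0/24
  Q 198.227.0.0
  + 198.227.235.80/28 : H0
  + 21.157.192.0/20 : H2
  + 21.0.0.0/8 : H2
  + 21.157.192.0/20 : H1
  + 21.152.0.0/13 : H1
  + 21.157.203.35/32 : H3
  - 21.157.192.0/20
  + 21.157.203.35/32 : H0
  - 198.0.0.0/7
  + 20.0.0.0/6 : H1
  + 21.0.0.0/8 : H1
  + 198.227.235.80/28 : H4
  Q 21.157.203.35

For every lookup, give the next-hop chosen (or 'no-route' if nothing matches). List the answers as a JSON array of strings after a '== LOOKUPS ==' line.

Process each operation:
  add 21.157.192.0/20 -> H0 at depth 20
  del 21.157.192.0/20 (clear depth 20)
  add 21.157.203.35/32 -> H0 at depth 32
  add 198.227.235.0/24 -> H4 at depth 24
  add 21.157.203.0/24 -> H1 at depth 24
  add 21.157.203.35/32 -> H3 at depth 32
  ? 21.157.203.35  path d0:-→d1:-→d2:-→d3:-→d4:-→d5:-→d6:-→d7:-→d8:-→d9:-→d10:-→d11:-→d12:-→d13:-→d14:-→d15:-→d16:-→d17:-→d18:-→d19:-→d20:-→d21:-→d22:-→d23:-→d24:H1→d25:-→d26:-→d27:-→d28:-→d29:-→d30:-→d31:-→d32:H3  best=H3
  ? 198.227.235.0  path d0:-→d1:-→d2:-→d3:-→d4:-→d5:-→d6:-→d7:-→d8:-→d9:-→d10:-→d11:-→d12:-→d13:-→d14:-→d15:-→d16:-→d17:-→d18:-→d19:-→d20:-→d21:-→d22:-→d23:-→d24:H4  best=H4
  add 21.157.203.35/32 -> H4 at depth 32
  add 21.157.0.0/16 -> H0 at depth 16
  ? 21.157.203.35  path d0:-→d1:-→d2:-→d3:-→d4:-→d5:-→d6:-→d7:-→d8:-→d9:-→d10:-→d11:-→d12:-→d13:-→d14:-→d15:-→d16:H0→d17:-→d18:-→d19:-→d20:-→d21:-→d22:-→d23:-→d24:H1→d25:-→d26:-→d27:-→d28:-→d29:-→d30:-→d31:-→d32:H4  best=H4
  add 198.0.0.0/7 -> H3 at depth 7
  del 21.157.203.35/32 (clear depth 32)
  add 198.227.0.0/16 -> H3 at depth 16
  add 21.157.0.0/16 -> H3 at depth 16
  add 0.0.0.0/0 -> H0 at depth 0
  ? 198.227.0.1  path d0:H0→d1:-→d2:-→d3:-→d4:-→d5:-→d6:-→d7:H3→d8:-→d9:-→d10:-→d11:-→d12:-→d13:-→d14:-→d15:-→d16:H3  best=H3
  ? 198.227.0.108  path d0:H0→d1:-→d2:-→d3:-→d4:-→d5:-→d6:-→d7:H3→d8:-→d9:-→d10:-→d11:-→d12:-→d13:-→d14:-→d15:-→d16:H3  best=H3
  del 198.227.235.0/24 (clear depth 24)
  ? 198.227.0.0  path d0:H0→d1:-→d2:-→d3:-→d4:-→d5:-→d6:-→d7:H3→d8:-→d9:-→d10:-→d11:-→d12:-→d13:-→d14:-→d15:-→d16:H3  best=H3
  add 198.227.235.80/28 -> H0 at depth 28
  add 21.157.192.0/20 -> H2 at depth 20
  add 21.0.0.0/8 -> H2 at depth 8
  add 21.157.192.0/20 -> H1 at depth 20
  add 21.152.0.0/13 -> H1 at depth 13
  add 21.157.203.35/32 -> H3 at depth 32
  del 21.157.192.0/20 (clear depth 20)
  add 21.157.203.35/32 -> H0 at depth 32
  del 198.0.0.0/7 (clear depth 7)
  add 20.0.0.0/6 -> H1 at depth 6
  add 21.0.0.0/8 -> H1 at depth 8
  add 198.227.235.80/28 -> H4 at depth 28
  ? 21.157.203.35  path d0:H0→d1:-→d2:-→d3:-→d4:-→d5:-→d6:H1→d7:-→d8:H1→d9:-→d10:-→d11:-→d12:-→d13:H1→d14:-→d15:-→d16:H3→d17:-→d18:-→d19:-→d20:-→d21:-→d22:-→d23:-→d24:H1→d25:-→d26:-→d27:-→d28:-→d29:-→d30:-→d31:-→d32:H0  best=H0

== LOOKUPS ==
["H3","H4","H4","H3","H3","H3","H0"]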